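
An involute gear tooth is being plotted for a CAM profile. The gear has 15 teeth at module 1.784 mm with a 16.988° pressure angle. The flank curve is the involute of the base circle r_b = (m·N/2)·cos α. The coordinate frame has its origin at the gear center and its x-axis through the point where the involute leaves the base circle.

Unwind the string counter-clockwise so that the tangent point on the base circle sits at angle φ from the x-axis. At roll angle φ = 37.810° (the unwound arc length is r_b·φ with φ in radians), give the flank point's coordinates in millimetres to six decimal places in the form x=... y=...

x=15.286337 y=1.173219

pitch radius r_p = m·N/2 = 1.784·15/2 = 13.380000
base radius r_b = r_p·cos α = 13.380000·cos 16.988° = 12.796177
roll angle φ = 37.810° = 0.65990899 rad
x = r_b·(cos φ + φ·sin φ) = 12.796177·(0.79004803 + 0.65990899·0.61304495) = 15.286337
y = r_b·(sin φ − φ·cos φ) = 12.796177·(0.61304495 − 0.65990899·0.79004803) = 1.173219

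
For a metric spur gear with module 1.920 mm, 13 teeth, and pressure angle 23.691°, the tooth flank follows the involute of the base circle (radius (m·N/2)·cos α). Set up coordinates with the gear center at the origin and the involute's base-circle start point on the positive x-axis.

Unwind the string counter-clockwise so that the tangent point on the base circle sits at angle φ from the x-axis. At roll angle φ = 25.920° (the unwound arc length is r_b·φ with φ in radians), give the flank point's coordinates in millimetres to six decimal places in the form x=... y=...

x=12.538532 y=0.345527

pitch radius r_p = m·N/2 = 1.920·13/2 = 12.480000
base radius r_b = r_p·cos α = 12.480000·cos 23.691° = 11.428257
roll angle φ = 25.920° = 0.45238934 rad
x = r_b·(cos φ + φ·sin φ) = 11.428257·(0.89940525 + 0.45238934·0.43711577) = 12.538532
y = r_b·(sin φ − φ·cos φ) = 11.428257·(0.43711577 − 0.45238934·0.89940525) = 0.345527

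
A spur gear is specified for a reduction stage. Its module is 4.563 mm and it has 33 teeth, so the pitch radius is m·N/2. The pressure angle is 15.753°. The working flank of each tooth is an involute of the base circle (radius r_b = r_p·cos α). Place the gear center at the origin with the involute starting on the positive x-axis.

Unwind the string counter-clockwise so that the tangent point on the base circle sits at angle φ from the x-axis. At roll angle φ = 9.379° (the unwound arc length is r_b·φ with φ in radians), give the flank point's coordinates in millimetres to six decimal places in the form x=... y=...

x=73.426047 y=0.105663

pitch radius r_p = m·N/2 = 4.563·33/2 = 75.289500
base radius r_b = r_p·cos α = 75.289500·cos 15.753° = 72.461703
roll angle φ = 9.379° = 0.16369443 rad
x = r_b·(cos φ + φ·sin φ) = 72.461703·(0.98663196 + 0.16369443·0.16296435) = 73.426047
y = r_b·(sin φ − φ·cos φ) = 72.461703·(0.16296435 − 0.16369443·0.98663196) = 0.105663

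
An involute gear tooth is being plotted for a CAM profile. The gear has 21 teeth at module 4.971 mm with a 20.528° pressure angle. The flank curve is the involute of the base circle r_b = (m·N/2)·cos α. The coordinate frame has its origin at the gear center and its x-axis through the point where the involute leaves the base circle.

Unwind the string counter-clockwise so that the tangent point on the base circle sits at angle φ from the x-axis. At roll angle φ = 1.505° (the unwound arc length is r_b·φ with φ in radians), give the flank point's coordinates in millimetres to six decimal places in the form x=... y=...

pitch radius r_p = m·N/2 = 4.971·21/2 = 52.195500
base radius r_b = r_p·cos α = 52.195500·cos 20.528° = 48.881134
roll angle φ = 1.505° = 0.02626721 rad
x = r_b·(cos φ + φ·sin φ) = 48.881134·(0.99965504 + 0.02626721·0.02626418) = 48.897995
y = r_b·(sin φ − φ·cos φ) = 48.881134·(0.02626418 − 0.02626721·0.99965504) = 0.000295

x=48.897995 y=0.000295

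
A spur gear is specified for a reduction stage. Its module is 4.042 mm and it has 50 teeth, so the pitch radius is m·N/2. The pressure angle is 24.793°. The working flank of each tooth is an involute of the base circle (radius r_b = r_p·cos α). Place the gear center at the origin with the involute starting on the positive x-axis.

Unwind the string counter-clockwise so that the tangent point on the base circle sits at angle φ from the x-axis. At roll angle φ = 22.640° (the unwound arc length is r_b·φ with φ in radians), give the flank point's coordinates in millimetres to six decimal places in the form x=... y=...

pitch radius r_p = m·N/2 = 4.042·50/2 = 101.050000
base radius r_b = r_p·cos α = 101.050000·cos 24.793° = 91.736092
roll angle φ = 22.640° = 0.39514254 rad
x = r_b·(cos φ + φ·sin φ) = 91.736092·(0.92294170 + 0.39514254·0.38493975) = 98.620682
y = r_b·(sin φ − φ·cos φ) = 91.736092·(0.38493975 − 0.39514254·0.92294170) = 1.857309

x=98.620682 y=1.857309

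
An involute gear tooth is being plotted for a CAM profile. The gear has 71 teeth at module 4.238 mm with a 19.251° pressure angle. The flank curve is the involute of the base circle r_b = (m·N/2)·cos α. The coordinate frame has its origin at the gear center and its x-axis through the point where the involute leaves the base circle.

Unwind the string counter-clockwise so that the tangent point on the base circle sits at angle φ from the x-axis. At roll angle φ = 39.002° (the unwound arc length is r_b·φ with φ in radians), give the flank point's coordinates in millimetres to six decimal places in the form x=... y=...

pitch radius r_p = m·N/2 = 4.238·71/2 = 150.449000
base radius r_b = r_p·cos α = 150.449000·cos 19.251° = 142.036383
roll angle φ = 39.002° = 0.68071331 rad
x = r_b·(cos φ + φ·sin φ) = 142.036383·(0.77712399 + 0.68071331·0.62934752) = 171.229012
y = r_b·(sin φ − φ·cos φ) = 142.036383·(0.62934752 − 0.68071331·0.77712399) = 14.253190

x=171.229012 y=14.253190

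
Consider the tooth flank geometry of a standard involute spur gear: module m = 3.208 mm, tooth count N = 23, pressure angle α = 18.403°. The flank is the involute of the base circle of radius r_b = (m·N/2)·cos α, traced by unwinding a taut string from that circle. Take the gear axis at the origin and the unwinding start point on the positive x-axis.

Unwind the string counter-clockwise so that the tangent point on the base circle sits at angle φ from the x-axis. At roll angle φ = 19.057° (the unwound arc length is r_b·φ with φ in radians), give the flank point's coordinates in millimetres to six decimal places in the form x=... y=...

x=36.888380 y=0.424616

pitch radius r_p = m·N/2 = 3.208·23/2 = 36.892000
base radius r_b = r_p·cos α = 36.892000·cos 18.403° = 35.005324
roll angle φ = 19.057° = 0.33260740 rad
x = r_b·(cos φ + φ·sin φ) = 35.005324·(0.94519422 + 0.33260740·0.32650863) = 36.888380
y = r_b·(sin φ − φ·cos φ) = 35.005324·(0.32650863 − 0.33260740·0.94519422) = 0.424616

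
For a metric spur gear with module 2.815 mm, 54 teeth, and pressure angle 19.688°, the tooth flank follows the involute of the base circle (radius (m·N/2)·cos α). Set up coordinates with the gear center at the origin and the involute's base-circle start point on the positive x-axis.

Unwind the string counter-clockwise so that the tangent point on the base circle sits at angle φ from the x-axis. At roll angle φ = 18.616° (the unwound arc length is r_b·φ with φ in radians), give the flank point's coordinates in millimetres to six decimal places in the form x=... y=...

x=75.240005 y=0.809580

pitch radius r_p = m·N/2 = 2.815·54/2 = 76.005000
base radius r_b = r_p·cos α = 76.005000·cos 19.688° = 71.561833
roll angle φ = 18.616° = 0.32491049 rad
x = r_b·(cos φ + φ·sin φ) = 71.561833·(0.94767930 + 0.32491049·0.31922396) = 75.240005
y = r_b·(sin φ − φ·cos φ) = 71.561833·(0.31922396 − 0.32491049·0.94767930) = 0.809580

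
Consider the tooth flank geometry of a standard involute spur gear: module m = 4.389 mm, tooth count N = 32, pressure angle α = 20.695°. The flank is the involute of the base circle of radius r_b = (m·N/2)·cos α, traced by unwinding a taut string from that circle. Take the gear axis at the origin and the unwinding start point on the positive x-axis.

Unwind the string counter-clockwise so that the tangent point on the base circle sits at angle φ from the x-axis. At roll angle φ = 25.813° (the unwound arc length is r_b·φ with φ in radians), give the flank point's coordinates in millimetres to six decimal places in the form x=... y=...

pitch radius r_p = m·N/2 = 4.389·32/2 = 70.224000
base radius r_b = r_p·cos α = 70.224000·cos 20.695° = 65.692788
roll angle φ = 25.813° = 0.45052184 rad
x = r_b·(cos φ + φ·sin φ) = 65.692788·(0.90022000 + 0.45052184·0.43543536) = 72.025122
y = r_b·(sin φ − φ·cos φ) = 65.692788·(0.43543536 − 0.45052184·0.90022000) = 1.962020

x=72.025122 y=1.962020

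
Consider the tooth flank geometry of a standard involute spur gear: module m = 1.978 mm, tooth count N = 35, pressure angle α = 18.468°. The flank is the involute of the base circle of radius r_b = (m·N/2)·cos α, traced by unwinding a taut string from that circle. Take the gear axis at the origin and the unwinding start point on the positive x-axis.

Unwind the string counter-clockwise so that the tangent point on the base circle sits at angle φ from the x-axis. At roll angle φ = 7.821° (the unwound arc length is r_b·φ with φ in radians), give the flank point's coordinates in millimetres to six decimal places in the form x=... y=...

x=33.136809 y=0.027784

pitch radius r_p = m·N/2 = 1.978·35/2 = 34.615000
base radius r_b = r_p·cos α = 34.615000·cos 18.468° = 32.832353
roll angle φ = 7.821° = 0.13650220 rad
x = r_b·(cos φ + φ·sin φ) = 32.832353·(0.99069803 + 0.13650220·0.13607869) = 33.136809
y = r_b·(sin φ − φ·cos φ) = 32.832353·(0.13607869 − 0.13650220·0.99069803) = 0.027784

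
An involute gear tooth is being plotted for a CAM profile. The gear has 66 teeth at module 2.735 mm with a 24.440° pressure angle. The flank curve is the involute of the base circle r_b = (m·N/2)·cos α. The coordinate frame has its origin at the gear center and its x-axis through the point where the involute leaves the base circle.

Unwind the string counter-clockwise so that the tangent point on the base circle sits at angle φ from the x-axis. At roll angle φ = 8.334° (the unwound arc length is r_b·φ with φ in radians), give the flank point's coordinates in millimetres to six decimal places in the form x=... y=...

x=83.032338 y=0.084111

pitch radius r_p = m·N/2 = 2.735·66/2 = 90.255000
base radius r_b = r_p·cos α = 90.255000·cos 24.440° = 82.167704
roll angle φ = 8.334° = 0.14545574 rad
x = r_b·(cos φ + φ·sin φ) = 82.167704·(0.98943995 + 0.14545574·0.14494337) = 83.032338
y = r_b·(sin φ − φ·cos φ) = 82.167704·(0.14494337 − 0.14545574·0.98943995) = 0.084111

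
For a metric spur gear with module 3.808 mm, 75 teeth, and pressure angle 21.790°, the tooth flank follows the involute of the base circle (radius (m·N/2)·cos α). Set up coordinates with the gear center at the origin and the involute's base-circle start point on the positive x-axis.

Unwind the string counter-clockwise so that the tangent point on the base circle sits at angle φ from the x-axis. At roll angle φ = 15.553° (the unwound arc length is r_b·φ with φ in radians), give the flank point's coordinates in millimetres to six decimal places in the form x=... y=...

x=137.392655 y=0.877574

pitch radius r_p = m·N/2 = 3.808·75/2 = 142.800000
base radius r_b = r_p·cos α = 142.800000·cos 21.790° = 132.597030
roll angle φ = 15.553° = 0.27145106 rad
x = r_b·(cos φ + φ·sin φ) = 132.597030·(0.96338284 + 0.27145106·0.26812964) = 137.392655
y = r_b·(sin φ − φ·cos φ) = 132.597030·(0.26812964 − 0.27145106·0.96338284) = 0.877574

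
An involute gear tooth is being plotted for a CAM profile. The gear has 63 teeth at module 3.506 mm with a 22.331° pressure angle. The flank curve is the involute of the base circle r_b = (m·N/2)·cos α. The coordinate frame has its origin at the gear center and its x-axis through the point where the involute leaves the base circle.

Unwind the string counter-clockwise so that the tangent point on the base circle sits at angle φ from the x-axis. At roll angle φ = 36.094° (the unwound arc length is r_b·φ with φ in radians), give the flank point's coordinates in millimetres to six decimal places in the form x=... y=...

pitch radius r_p = m·N/2 = 3.506·63/2 = 110.439000
base radius r_b = r_p·cos α = 110.439000·cos 22.331° = 102.156547
roll angle φ = 36.094° = 0.62995914 rad
x = r_b·(cos φ + φ·sin φ) = 102.156547·(0.80805158 + 0.62995914·0.58911174) = 120.459722
y = r_b·(sin φ − φ·cos φ) = 102.156547·(0.58911174 − 0.62995914·0.80805158) = 8.179906

x=120.459722 y=8.179906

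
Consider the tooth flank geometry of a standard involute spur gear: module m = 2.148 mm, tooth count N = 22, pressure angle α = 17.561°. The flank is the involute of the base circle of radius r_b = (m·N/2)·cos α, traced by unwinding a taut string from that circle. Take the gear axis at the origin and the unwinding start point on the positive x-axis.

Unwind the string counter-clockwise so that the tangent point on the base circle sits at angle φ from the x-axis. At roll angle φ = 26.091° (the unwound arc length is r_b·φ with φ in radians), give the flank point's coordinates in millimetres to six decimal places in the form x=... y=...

x=24.742795 y=0.694466

pitch radius r_p = m·N/2 = 2.148·22/2 = 23.628000
base radius r_b = r_p·cos α = 23.628000·cos 17.561° = 22.526847
roll angle φ = 26.091° = 0.45537386 rad
x = r_b·(cos φ + φ·sin φ) = 22.526847·(0.89809667 + 0.45537386·0.43979810) = 24.742795
y = r_b·(sin φ − φ·cos φ) = 22.526847·(0.43979810 − 0.45537386·0.89809667) = 0.694466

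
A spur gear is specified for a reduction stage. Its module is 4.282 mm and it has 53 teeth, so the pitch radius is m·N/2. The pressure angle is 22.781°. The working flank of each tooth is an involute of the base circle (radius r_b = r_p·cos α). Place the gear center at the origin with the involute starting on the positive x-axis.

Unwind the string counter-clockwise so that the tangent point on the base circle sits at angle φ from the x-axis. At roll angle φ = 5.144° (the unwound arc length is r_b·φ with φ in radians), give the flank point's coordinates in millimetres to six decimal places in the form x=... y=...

x=105.041948 y=0.025216

pitch radius r_p = m·N/2 = 4.282·53/2 = 113.473000
base radius r_b = r_p·cos α = 113.473000·cos 22.781° = 104.621154
roll angle φ = 5.144° = 0.08977974 rad
x = r_b·(cos φ + φ·sin φ) = 104.621154·(0.99597251 + 0.08977974·0.08965918) = 105.041948
y = r_b·(sin φ − φ·cos φ) = 104.621154·(0.08965918 − 0.08977974·0.99597251) = 0.025216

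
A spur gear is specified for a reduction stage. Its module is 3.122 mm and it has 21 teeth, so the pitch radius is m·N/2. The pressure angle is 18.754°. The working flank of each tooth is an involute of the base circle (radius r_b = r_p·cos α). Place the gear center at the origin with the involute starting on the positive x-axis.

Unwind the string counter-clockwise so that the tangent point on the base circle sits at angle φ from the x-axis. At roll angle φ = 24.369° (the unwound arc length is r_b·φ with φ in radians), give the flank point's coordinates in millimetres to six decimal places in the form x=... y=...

x=33.722448 y=0.781767

pitch radius r_p = m·N/2 = 3.122·21/2 = 32.781000
base radius r_b = r_p·cos α = 32.781000·cos 18.754° = 31.040581
roll angle φ = 24.369° = 0.42531929 rad
x = r_b·(cos φ + φ·sin φ) = 31.040581·(0.91090704 + 0.42531929·0.41261164) = 33.722448
y = r_b·(sin φ − φ·cos φ) = 31.040581·(0.41261164 − 0.42531929·0.91090704) = 0.781767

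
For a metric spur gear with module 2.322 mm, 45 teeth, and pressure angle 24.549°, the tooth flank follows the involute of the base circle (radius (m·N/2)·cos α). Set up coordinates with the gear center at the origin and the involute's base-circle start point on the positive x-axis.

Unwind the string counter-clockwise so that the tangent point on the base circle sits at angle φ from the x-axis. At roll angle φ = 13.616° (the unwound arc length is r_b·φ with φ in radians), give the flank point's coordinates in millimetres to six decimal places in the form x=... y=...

pitch radius r_p = m·N/2 = 2.322·45/2 = 52.245000
base radius r_b = r_p·cos α = 52.245000·cos 24.549° = 47.522381
roll angle φ = 13.616° = 0.23764403 rad
x = r_b·(cos φ + φ·sin φ) = 47.522381·(0.97189530 + 0.23764403·0.23541353) = 48.845400
y = r_b·(sin φ − φ·cos φ) = 47.522381·(0.23541353 − 0.23764403·0.97189530) = 0.211399

x=48.845400 y=0.211399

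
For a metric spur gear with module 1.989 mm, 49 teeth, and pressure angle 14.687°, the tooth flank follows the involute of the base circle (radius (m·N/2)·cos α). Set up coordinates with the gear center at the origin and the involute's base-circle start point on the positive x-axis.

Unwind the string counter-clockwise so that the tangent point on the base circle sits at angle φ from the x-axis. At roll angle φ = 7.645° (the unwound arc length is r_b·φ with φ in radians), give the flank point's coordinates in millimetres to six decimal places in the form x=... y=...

pitch radius r_p = m·N/2 = 1.989·49/2 = 48.730500
base radius r_b = r_p·cos α = 48.730500·cos 14.687° = 47.138246
roll angle φ = 7.645° = 0.13343042 rad
x = r_b·(cos φ + φ·sin φ) = 47.138246·(0.99111136 + 0.13343042·0.13303485) = 47.555997
y = r_b·(sin φ − φ·cos φ) = 47.138246·(0.13303485 − 0.13343042·0.99111136) = 0.037260

x=47.555997 y=0.037260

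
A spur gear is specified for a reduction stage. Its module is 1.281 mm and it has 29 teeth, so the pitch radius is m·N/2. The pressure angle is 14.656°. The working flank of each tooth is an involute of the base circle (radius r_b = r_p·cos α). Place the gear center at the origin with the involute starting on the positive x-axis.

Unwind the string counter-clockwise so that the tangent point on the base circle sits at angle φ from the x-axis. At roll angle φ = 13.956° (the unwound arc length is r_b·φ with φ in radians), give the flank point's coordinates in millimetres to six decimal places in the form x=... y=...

pitch radius r_p = m·N/2 = 1.281·29/2 = 18.574500
base radius r_b = r_p·cos α = 18.574500·cos 14.656° = 17.970129
roll angle φ = 13.956° = 0.24357815 rad
x = r_b·(cos φ + φ·sin φ) = 17.970129·(0.97048122 + 0.24357815·0.24117669) = 18.495335
y = r_b·(sin φ − φ·cos φ) = 17.970129·(0.24117669 − 0.24357815·0.97048122) = 0.086053

x=18.495335 y=0.086053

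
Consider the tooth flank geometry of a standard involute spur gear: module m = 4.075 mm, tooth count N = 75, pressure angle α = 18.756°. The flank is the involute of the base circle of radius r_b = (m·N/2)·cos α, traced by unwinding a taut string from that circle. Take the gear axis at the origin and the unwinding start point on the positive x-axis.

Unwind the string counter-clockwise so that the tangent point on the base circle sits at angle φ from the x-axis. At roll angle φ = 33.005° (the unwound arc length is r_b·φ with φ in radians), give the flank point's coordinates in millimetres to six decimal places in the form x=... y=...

pitch radius r_p = m·N/2 = 4.075·75/2 = 152.812500
base radius r_b = r_p·cos α = 152.812500·cos 18.756° = 144.697616
roll angle φ = 33.005° = 0.57604592 rad
x = r_b·(cos φ + φ·sin φ) = 144.697616·(0.83862304 + 0.57604592·0.54471222) = 166.749864
y = r_b·(sin φ − φ·cos φ) = 144.697616·(0.54471222 − 0.57604592·0.83862304) = 8.917257

x=166.749864 y=8.917257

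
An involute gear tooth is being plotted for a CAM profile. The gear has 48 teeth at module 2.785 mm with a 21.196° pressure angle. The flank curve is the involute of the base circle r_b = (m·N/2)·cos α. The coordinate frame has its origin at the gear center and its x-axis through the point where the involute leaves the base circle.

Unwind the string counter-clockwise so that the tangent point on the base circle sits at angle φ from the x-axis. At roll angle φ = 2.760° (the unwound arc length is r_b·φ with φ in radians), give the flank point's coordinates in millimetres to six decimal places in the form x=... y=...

pitch radius r_p = m·N/2 = 2.785·48/2 = 66.840000
base radius r_b = r_p·cos α = 66.840000·cos 21.196° = 62.318210
roll angle φ = 2.760° = 0.04817109 rad
x = r_b·(cos φ + φ·sin φ) = 62.318210·(0.99884000 + 0.04817109·0.04815246) = 62.390471
y = r_b·(sin φ − φ·cos φ) = 62.318210·(0.04815246 − 0.04817109·0.99884000) = 0.002321

x=62.390471 y=0.002321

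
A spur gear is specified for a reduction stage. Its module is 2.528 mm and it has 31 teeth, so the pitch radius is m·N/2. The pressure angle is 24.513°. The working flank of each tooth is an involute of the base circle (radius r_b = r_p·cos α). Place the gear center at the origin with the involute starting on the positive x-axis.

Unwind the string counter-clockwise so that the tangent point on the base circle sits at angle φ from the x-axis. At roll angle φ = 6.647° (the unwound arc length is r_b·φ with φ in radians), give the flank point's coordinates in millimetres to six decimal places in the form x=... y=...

pitch radius r_p = m·N/2 = 2.528·31/2 = 39.184000
base radius r_b = r_p·cos α = 39.184000·cos 24.513° = 35.652235
roll angle φ = 6.647° = 0.11601204 rad
x = r_b·(cos φ + φ·sin φ) = 35.652235·(0.99327815 + 0.11601204·0.11575198) = 35.891346
y = r_b·(sin φ − φ·cos φ) = 35.652235·(0.11575198 − 0.11601204·0.99327815) = 0.018531

x=35.891346 y=0.018531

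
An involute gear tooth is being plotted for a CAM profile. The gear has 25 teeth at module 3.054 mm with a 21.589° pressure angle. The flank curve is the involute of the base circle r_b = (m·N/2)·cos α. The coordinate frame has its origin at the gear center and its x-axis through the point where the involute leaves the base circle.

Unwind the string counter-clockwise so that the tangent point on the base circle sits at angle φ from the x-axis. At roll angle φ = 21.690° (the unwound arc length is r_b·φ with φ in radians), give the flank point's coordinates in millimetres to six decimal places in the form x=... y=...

pitch radius r_p = m·N/2 = 3.054·25/2 = 38.175000
base radius r_b = r_p·cos α = 38.175000·cos 21.589° = 35.496915
roll angle φ = 21.690° = 0.37856191 rad
x = r_b·(cos φ + φ·sin φ) = 35.496915·(0.92919709 + 0.37856191·0.36958459) = 37.950026
y = r_b·(sin φ − φ·cos φ) = 35.496915·(0.36958459 − 0.37856191·0.92919709) = 0.632767

x=37.950026 y=0.632767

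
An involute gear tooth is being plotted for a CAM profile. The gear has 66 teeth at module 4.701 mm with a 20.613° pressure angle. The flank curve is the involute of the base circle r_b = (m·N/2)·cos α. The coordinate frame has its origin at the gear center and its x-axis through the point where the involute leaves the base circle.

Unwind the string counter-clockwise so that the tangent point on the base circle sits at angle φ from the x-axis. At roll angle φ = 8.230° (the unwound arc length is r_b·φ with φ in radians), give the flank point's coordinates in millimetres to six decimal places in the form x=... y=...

pitch radius r_p = m·N/2 = 4.701·66/2 = 155.133000
base radius r_b = r_p·cos α = 155.133000·cos 20.613° = 145.201336
roll angle φ = 8.230° = 0.14364060 rad
x = r_b·(cos φ + φ·sin φ) = 145.201336·(0.98970141 + 0.14364060·0.14314716) = 146.691560
y = r_b·(sin φ − φ·cos φ) = 145.201336·(0.14314716 − 0.14364060·0.98970141) = 0.143148

x=146.691560 y=0.143148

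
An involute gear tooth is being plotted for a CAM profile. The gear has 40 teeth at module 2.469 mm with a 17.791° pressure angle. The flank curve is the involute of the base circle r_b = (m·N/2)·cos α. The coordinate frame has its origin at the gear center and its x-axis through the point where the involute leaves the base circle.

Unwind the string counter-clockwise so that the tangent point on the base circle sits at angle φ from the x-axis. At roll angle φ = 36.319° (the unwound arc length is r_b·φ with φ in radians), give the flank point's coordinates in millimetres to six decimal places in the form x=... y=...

pitch radius r_p = m·N/2 = 2.469·40/2 = 49.380000
base radius r_b = r_p·cos α = 49.380000·cos 17.791° = 47.018520
roll angle φ = 36.319° = 0.63388613 rad
x = r_b·(cos φ + φ·sin φ) = 47.018520·(0.80573192 + 0.63388613·0.59228040) = 55.536877
y = r_b·(sin φ − φ·cos φ) = 47.018520·(0.59228040 − 0.63388613·0.80573192) = 3.833801

x=55.536877 y=3.833801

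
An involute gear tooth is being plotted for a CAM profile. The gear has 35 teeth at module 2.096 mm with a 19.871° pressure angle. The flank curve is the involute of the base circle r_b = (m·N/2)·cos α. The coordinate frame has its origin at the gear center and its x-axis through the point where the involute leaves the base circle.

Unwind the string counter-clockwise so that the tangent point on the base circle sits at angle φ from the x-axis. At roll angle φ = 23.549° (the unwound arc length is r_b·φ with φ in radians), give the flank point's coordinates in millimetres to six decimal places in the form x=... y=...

pitch radius r_p = m·N/2 = 2.096·35/2 = 36.680000
base radius r_b = r_p·cos α = 36.680000·cos 19.871° = 34.496083
roll angle φ = 23.549° = 0.41100759 rad
x = r_b·(cos φ + φ·sin φ) = 34.496083·(0.91671872 + 0.41100759·0.39953320) = 37.287848
y = r_b·(sin φ − φ·cos φ) = 34.496083·(0.39953320 − 0.41100759·0.91671872) = 0.784953

x=37.287848 y=0.784953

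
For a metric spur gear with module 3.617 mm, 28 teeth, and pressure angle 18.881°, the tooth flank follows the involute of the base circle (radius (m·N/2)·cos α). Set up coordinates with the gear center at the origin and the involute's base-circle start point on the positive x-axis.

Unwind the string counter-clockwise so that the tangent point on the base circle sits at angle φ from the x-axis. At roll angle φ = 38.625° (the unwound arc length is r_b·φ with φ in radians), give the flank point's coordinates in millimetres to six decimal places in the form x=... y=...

pitch radius r_p = m·N/2 = 3.617·28/2 = 50.638000
base radius r_b = r_p·cos α = 50.638000·cos 18.881° = 47.913307
roll angle φ = 38.625° = 0.67413342 rad
x = r_b·(cos φ + φ·sin φ) = 47.913307·(0.78124818 + 0.67413342·0.62422054) = 57.594483
y = r_b·(sin φ − φ·cos φ) = 47.913307·(0.62422054 − 0.67413342·0.78124818) = 4.674184

x=57.594483 y=4.674184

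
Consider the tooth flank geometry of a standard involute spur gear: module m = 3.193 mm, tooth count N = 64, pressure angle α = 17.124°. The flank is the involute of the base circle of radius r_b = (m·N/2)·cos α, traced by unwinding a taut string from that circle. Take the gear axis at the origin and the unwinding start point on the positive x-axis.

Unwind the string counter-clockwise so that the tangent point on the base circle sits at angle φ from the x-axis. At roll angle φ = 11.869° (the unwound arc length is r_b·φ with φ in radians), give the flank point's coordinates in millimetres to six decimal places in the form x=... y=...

pitch radius r_p = m·N/2 = 3.193·64/2 = 102.176000
base radius r_b = r_p·cos α = 102.176000·cos 17.124° = 97.646514
roll angle φ = 11.869° = 0.20715313 rad
x = r_b·(cos φ + φ·sin φ) = 97.646514·(0.97862041 + 0.20715313·0.20567473) = 99.719215
y = r_b·(sin φ − φ·cos φ) = 97.646514·(0.20567473 − 0.20715313·0.97862041) = 0.288101

x=99.719215 y=0.288101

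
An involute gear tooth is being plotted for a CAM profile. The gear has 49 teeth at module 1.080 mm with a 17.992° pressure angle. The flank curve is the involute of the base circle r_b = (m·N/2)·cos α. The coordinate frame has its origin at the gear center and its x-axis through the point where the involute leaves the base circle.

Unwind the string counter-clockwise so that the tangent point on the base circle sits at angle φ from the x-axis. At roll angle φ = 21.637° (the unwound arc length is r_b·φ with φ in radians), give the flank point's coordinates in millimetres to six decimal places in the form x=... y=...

pitch radius r_p = m·N/2 = 1.080·49/2 = 26.460000
base radius r_b = r_p·cos α = 26.460000·cos 17.992° = 25.166097
roll angle φ = 21.637° = 0.37763689 rad
x = r_b·(cos φ + φ·sin φ) = 25.166097·(0.92953857 + 0.37763689·0.36872490) = 26.897089
y = r_b·(sin φ − φ·cos φ) = 25.166097·(0.36872490 − 0.37763689·0.92953857) = 0.445361

x=26.897089 y=0.445361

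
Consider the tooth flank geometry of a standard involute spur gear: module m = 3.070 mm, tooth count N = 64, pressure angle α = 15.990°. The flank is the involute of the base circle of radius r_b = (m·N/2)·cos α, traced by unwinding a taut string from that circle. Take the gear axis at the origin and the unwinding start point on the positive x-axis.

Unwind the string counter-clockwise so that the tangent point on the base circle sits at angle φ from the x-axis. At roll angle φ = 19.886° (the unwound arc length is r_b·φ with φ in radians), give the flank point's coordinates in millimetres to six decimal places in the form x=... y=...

pitch radius r_p = m·N/2 = 3.070·64/2 = 98.240000
base radius r_b = r_p·cos α = 98.240000·cos 15.990° = 94.439074
roll angle φ = 19.886° = 0.34707618 rad
x = r_b·(cos φ + φ·sin φ) = 94.439074·(0.94037127 + 0.34707618·0.34014978) = 99.957069
y = r_b·(sin φ − φ·cos φ) = 94.439074·(0.34014978 − 0.34707618·0.94037127) = 1.300362

x=99.957069 y=1.300362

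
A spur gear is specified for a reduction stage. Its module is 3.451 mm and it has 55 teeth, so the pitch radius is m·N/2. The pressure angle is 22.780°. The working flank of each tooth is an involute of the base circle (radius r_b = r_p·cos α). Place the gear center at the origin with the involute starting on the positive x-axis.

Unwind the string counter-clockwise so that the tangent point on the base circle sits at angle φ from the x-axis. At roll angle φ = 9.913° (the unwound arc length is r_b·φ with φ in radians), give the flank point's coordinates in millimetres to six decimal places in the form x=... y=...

x=88.799778 y=0.150603

pitch radius r_p = m·N/2 = 3.451·55/2 = 94.902500
base radius r_b = r_p·cos α = 94.902500·cos 22.780° = 87.499950
roll angle φ = 9.913° = 0.17301449 rad
x = r_b·(cos φ + φ·sin φ) = 87.499950·(0.98507029 + 0.17301449·0.17215261) = 88.799778
y = r_b·(sin φ − φ·cos φ) = 87.499950·(0.17215261 − 0.17301449·0.98507029) = 0.150603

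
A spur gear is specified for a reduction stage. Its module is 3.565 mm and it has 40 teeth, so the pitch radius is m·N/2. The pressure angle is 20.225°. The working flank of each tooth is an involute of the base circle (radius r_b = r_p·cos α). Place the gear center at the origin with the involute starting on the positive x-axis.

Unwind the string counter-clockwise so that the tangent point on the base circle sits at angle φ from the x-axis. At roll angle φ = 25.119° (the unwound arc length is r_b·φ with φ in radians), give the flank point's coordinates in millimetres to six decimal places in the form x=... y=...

pitch radius r_p = m·N/2 = 3.565·40/2 = 71.300000
base radius r_b = r_p·cos α = 71.300000·cos 20.225° = 66.903804
roll angle φ = 25.119° = 0.43840925 rad
x = r_b·(cos φ + φ·sin φ) = 66.903804·(0.90542808 + 0.43840925·0.42449970) = 73.027688
y = r_b·(sin φ − φ·cos φ) = 66.903804·(0.42449970 − 0.43840925·0.90542808) = 1.843310

x=73.027688 y=1.843310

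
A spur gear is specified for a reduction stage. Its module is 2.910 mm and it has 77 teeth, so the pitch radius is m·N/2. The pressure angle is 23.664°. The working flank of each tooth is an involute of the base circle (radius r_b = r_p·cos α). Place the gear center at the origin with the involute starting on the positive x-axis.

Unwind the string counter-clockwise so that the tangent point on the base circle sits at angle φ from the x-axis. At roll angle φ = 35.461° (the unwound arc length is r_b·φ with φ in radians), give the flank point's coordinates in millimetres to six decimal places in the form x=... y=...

x=120.425452 y=7.802699

pitch radius r_p = m·N/2 = 2.910·77/2 = 112.035000
base radius r_b = r_p·cos α = 112.035000·cos 23.664° = 102.614533
roll angle φ = 35.461° = 0.61891121 rad
x = r_b·(cos φ + φ·sin φ) = 102.614533·(0.81451060 + 0.61891121·0.58014867) = 120.425452
y = r_b·(sin φ − φ·cos φ) = 102.614533·(0.58014867 − 0.61891121·0.81451060) = 7.802699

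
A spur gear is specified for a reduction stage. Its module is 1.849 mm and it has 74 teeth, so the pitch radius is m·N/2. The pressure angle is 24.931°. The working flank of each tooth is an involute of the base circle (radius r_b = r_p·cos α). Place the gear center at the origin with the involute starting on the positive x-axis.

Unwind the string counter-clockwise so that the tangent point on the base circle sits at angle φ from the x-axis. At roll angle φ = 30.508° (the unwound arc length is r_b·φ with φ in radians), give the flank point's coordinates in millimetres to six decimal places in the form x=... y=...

x=70.218885 y=3.034216

pitch radius r_p = m·N/2 = 1.849·74/2 = 68.413000
base radius r_b = r_p·cos α = 68.413000·cos 24.931° = 62.038008
roll angle φ = 30.508° = 0.53246505 rad
x = r_b·(cos φ + φ·sin φ) = 62.038008·(0.86155829 + 0.53246505·0.50765866) = 70.218885
y = r_b·(sin φ − φ·cos φ) = 62.038008·(0.50765866 − 0.53246505·0.86155829) = 3.034216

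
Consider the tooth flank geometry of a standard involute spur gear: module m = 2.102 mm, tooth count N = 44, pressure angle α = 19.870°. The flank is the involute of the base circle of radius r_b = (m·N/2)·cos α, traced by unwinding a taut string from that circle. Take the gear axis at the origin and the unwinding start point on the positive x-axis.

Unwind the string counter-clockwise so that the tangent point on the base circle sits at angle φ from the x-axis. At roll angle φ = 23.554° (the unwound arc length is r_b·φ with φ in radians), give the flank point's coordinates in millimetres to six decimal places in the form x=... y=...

pitch radius r_p = m·N/2 = 2.102·44/2 = 46.244000
base radius r_b = r_p·cos α = 46.244000·cos 19.870° = 43.490920
roll angle φ = 23.554° = 0.41109485 rad
x = r_b·(cos φ + φ·sin φ) = 43.490920·(0.91668386 + 0.41109485·0.39961320) = 47.012066
y = r_b·(sin φ − φ·cos φ) = 43.490920·(0.39961320 − 0.41109485·0.91668386) = 0.990253

x=47.012066 y=0.990253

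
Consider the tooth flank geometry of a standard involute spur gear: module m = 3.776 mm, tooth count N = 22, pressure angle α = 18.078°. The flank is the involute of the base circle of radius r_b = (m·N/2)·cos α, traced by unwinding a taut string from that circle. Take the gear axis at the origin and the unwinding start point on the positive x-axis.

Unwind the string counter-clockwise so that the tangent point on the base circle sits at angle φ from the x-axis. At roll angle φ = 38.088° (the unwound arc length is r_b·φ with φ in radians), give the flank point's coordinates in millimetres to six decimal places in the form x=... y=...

pitch radius r_p = m·N/2 = 3.776·22/2 = 41.536000
base radius r_b = r_p·cos α = 41.536000·cos 18.078° = 39.485573
roll angle φ = 38.088° = 0.66476101 rad
x = r_b·(cos φ + φ·sin φ) = 39.485573·(0.78706424 + 0.66476101·0.61687105) = 47.269604
y = r_b·(sin φ − φ·cos φ) = 39.485573·(0.61687105 − 0.66476101·0.78706424) = 3.698275

x=47.269604 y=3.698275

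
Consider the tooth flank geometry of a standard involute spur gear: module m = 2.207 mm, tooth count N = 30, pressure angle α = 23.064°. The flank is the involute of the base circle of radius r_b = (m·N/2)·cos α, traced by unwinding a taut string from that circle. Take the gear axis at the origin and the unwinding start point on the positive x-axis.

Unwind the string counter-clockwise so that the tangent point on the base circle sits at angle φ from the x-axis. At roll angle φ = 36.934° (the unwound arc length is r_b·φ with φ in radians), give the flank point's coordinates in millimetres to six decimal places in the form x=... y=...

pitch radius r_p = m·N/2 = 2.207·30/2 = 33.105000
base radius r_b = r_p·cos α = 33.105000·cos 23.064° = 30.458845
roll angle φ = 36.934° = 0.64461991 rad
x = r_b·(cos φ + φ·sin φ) = 30.458845·(0.79932822 + 0.64461991·0.60089466) = 36.144808
y = r_b·(sin φ − φ·cos φ) = 30.458845·(0.60089466 − 0.64461991·0.79932822) = 2.608245

x=36.144808 y=2.608245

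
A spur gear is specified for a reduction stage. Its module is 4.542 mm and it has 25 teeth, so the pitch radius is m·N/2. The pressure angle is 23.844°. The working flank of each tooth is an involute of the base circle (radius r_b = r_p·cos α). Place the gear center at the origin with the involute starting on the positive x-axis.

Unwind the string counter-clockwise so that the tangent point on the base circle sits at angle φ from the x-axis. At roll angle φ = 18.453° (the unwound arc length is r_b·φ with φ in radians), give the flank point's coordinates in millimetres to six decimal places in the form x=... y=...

x=54.552999 y=0.572285

pitch radius r_p = m·N/2 = 4.542·25/2 = 56.775000
base radius r_b = r_p·cos α = 56.775000·cos 23.844° = 51.929225
roll angle φ = 18.453° = 0.32206561 rad
x = r_b·(cos φ + φ·sin φ) = 51.929225·(0.94858362 + 0.32206561·0.31652664) = 54.552999
y = r_b·(sin φ − φ·cos φ) = 51.929225·(0.31652664 − 0.32206561·0.94858362) = 0.572285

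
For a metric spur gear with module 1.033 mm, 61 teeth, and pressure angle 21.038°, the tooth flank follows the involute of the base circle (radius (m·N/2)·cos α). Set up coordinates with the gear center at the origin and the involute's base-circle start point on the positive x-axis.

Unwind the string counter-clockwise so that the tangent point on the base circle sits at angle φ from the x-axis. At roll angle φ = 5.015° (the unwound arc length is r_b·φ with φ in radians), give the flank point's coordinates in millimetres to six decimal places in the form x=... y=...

pitch radius r_p = m·N/2 = 1.033·61/2 = 31.506500
base radius r_b = r_p·cos α = 31.506500·cos 21.038° = 29.406357
roll angle φ = 5.015° = 0.08752826 rad
x = r_b·(cos φ + φ·sin φ) = 29.406357·(0.99617185 + 0.08752826·0.08741654) = 29.518785
y = r_b·(sin φ − φ·cos φ) = 29.406357·(0.08741654 − 0.08752826·0.99617185) = 0.006568

x=29.518785 y=0.006568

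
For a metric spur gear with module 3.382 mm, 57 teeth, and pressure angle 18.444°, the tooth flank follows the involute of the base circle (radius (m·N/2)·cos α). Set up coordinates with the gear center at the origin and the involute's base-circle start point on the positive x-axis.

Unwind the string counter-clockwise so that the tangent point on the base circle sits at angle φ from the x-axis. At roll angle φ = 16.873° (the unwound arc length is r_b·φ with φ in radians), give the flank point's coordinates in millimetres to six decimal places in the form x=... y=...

pitch radius r_p = m·N/2 = 3.382·57/2 = 96.387000
base radius r_b = r_p·cos α = 96.387000·cos 18.444° = 91.435921
roll angle φ = 16.873° = 0.29448940 rad
x = r_b·(cos φ + φ·sin φ) = 91.435921·(0.95695047 + 0.29448940·0.29025127) = 95.315217
y = r_b·(sin φ − φ·cos φ) = 91.435921·(0.29025127 − 0.29448940·0.95695047) = 0.771673

x=95.315217 y=0.771673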